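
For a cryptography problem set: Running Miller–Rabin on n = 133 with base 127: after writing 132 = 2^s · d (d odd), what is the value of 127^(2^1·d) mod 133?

n − 1 = 132 = 2^2 · 33, so s = 2 and d = 33.
x_0 = 127^33 mod 133 = 8.
x_1 = 8^2 mod 133 = 64.

64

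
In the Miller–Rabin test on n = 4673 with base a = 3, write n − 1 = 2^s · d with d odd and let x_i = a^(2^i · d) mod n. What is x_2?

4561

n − 1 = 4672 = 2^6 · 73, so s = 6 and d = 73.
Repeated squaring mod 4673: 3^1 ≡ 3, 3^2 ≡ 9, 3^4 ≡ 81, 3^8 ≡ 1888, 3^16 ≡ 3718, 3^32 ≡ 790, 3^64 ≡ 2591.
73 = 64 + 8 + 1, so 3^73 ≡ 2591·1888·3 ≡ 2204 (mod 4673).
x_0 = 2204.
x_1 = 2204^2 mod 4673 = 2369.
x_2 = 2369^2 mod 4673 = 4561.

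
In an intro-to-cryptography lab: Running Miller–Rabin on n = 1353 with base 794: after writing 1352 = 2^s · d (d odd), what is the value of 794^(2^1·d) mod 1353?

289

n − 1 = 1352 = 2^3 · 169, so s = 3 and d = 169.
x_0 = 794^169 mod 1353 = 1172.
x_1 = 1172^2 mod 1353 = 289.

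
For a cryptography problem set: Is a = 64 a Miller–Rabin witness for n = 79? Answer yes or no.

no

n − 1 = 78 = 2^1 · 39, so s = 1 and d = 39.
Repeated squaring mod 79: 64^1 ≡ 64, 64^2 ≡ 67, 64^4 ≡ 65, 64^8 ≡ 38, 64^16 ≡ 22, 64^32 ≡ 10.
39 = 32 + 4 + 2 + 1, so 64^39 ≡ 10·65·67·64 ≡ 1 (mod 79).
x_0 = 64^39 mod 79 = 1.
x_0 = 1, so 64 is not a witness.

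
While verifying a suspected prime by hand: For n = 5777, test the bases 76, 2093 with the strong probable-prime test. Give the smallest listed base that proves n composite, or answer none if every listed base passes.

n − 1 = 5776 = 2^4 · 361, so s = 4 and d = 361.
Base 76: x_0 = 76^361 mod 5777 = 76. x_0 is neither 1 nor 5776, so continue squaring. x_1 = 76^2 mod 5777 = 5776. x_1 ≡ −1, so 76 is not a witness.
Base 2093: x_0 = 2093^361 mod 5777 = 1317. x_0 is neither 1 nor 5776, so continue squaring. x_1 = 1317^2 mod 5777 = 1389. x_2 = 1389^2 mod 5777 = 5580. x_3 = 5580^2 mod 5777 = 4147. Reached i = s−1 = 3 without hitting −1: 2093 is a Miller–Rabin witness and 5777 is composite.
The smallest witness among the given bases is 2093.

2093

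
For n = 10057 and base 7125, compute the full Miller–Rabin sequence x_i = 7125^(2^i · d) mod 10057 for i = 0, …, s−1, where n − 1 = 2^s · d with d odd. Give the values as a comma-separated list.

n − 1 = 10056 = 2^3 · 1257, so s = 3 and d = 1257.
x_0 = 7125^1257 mod 10057 = 5482.
x_1 = 5482^2 mod 10057 = 2008.
x_2 = 2008^2 mod 10057 = 9264.

5482, 2008, 9264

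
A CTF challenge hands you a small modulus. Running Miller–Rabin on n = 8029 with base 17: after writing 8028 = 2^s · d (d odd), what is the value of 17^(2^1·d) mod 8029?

n − 1 = 8028 = 2^2 · 2007, so s = 2 and d = 2007.
x_0 = 17^2007 mod 8029 = 3842.
x_1 = 3842^2 mod 8029 = 3662.

3662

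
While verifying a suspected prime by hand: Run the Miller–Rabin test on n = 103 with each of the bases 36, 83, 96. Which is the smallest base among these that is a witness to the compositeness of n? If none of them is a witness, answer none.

none

n − 1 = 102 = 2^1 · 51, so s = 1 and d = 51.
Base 36: x_0 = 36^51 mod 103 = 1. x_0 = 1, so 36 is not a witness.
Base 83: x_0 = 83^51 mod 103 = 1. x_0 = 1, so 83 is not a witness.
Base 96: x_0 = 96^51 mod 103 = 102. x_0 = 102 ≡ −1, so 96 is not a witness.
No listed base is a witness for 103.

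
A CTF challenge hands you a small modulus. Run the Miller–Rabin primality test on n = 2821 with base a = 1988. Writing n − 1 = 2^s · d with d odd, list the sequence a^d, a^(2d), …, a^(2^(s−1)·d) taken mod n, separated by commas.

714, 2016

n − 1 = 2820 = 2^2 · 705, so s = 2 and d = 705.
x_0 = 1988^705 mod 2821 = 714.
x_1 = 714^2 mod 2821 = 2016.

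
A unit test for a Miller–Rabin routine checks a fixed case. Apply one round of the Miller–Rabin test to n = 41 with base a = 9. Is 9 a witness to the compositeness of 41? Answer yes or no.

no

n − 1 = 40 = 2^3 · 5, so s = 3 and d = 5.
x_0 = 9^5 mod 41 = 9.
x_0 is neither 1 nor 40, so continue squaring.
x_1 = 9^2 mod 41 = 40.
x_1 ≡ −1, so 9 is not a witness.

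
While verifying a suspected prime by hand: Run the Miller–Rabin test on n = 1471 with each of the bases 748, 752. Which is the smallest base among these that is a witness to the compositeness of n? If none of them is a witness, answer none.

none

n − 1 = 1470 = 2^1 · 735, so s = 1 and d = 735.
Base 748: x_0 = 748^735 mod 1471 = 1. x_0 = 1, so 748 is not a witness.
Base 752: x_0 = 752^735 mod 1471 = 1470. x_0 = 1470 ≡ −1, so 752 is not a witness.
No listed base is a witness for 1471.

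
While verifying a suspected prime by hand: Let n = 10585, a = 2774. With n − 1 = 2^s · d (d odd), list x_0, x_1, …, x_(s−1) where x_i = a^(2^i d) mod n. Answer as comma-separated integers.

n − 1 = 10584 = 2^3 · 1323, so s = 3 and d = 1323.
x_0 = 2774^1323 mod 10585 = 3869.
x_1 = 3869^2 mod 10585 = 1971.
x_2 = 1971^2 mod 10585 = 146.

3869, 1971, 146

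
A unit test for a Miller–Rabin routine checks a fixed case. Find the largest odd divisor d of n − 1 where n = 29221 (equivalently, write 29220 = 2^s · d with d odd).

Halving: 29220 → 14610 → 7305; 7305 is odd.
So 29220 = 2^2 · 7305.

7305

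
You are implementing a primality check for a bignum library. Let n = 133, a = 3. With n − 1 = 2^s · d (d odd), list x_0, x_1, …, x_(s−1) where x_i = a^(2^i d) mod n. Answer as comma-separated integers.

69, 106

n − 1 = 132 = 2^2 · 33, so s = 2 and d = 33.
x_0 = 3^33 mod 133 = 69.
x_1 = 69^2 mod 133 = 106.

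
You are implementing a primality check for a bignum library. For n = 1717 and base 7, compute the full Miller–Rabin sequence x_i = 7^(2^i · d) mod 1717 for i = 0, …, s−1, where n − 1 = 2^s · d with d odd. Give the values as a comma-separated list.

n − 1 = 1716 = 2^2 · 429, so s = 2 and d = 429.
x_0 = 7^429 mod 1717 = 1689.
x_1 = 1689^2 mod 1717 = 784.

1689, 784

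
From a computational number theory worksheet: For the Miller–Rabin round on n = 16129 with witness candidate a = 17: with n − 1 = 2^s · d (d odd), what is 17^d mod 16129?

5081

n − 1 = 16128 = 2^8 · 63, so s = 8 and d = 63.
17^63 mod 16129 = 5081.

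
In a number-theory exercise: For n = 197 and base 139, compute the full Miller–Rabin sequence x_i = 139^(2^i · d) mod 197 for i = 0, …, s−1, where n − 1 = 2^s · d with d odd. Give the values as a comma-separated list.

14, 196

n − 1 = 196 = 2^2 · 49, so s = 2 and d = 49.
x_0 = 139^49 mod 197 = 14.
x_1 = 14^2 mod 197 = 196.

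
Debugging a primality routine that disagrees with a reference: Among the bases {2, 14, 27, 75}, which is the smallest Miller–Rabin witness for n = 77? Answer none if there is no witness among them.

n − 1 = 76 = 2^2 · 19, so s = 2 and d = 19.
Base 2: x_0 = 2^19 mod 77 = 72. x_0 is neither 1 nor 76, so continue squaring. x_1 = 72^2 mod 77 = 25. Reached i = s−1 = 1 without hitting −1: 2 is a Miller–Rabin witness and 77 is composite.
Base 14: x_0 = 14^19 mod 77 = 70. x_0 is neither 1 nor 76, so continue squaring. x_1 = 70^2 mod 77 = 49. Reached i = s−1 = 1 without hitting −1: 14 is a Miller–Rabin witness and 77 is composite.
Base 27: x_0 = 27^19 mod 77 = 20. x_0 is neither 1 nor 76, so continue squaring. x_1 = 20^2 mod 77 = 15. Reached i = s−1 = 1 without hitting −1: 27 is a Miller–Rabin witness and 77 is composite.
Base 75: x_0 = 75^19 mod 77 = 5. x_0 is neither 1 nor 76, so continue squaring. x_1 = 5^2 mod 77 = 25. Reached i = s−1 = 1 without hitting −1: 75 is a Miller–Rabin witness and 77 is composite.
The smallest witness among the given bases is 2.

2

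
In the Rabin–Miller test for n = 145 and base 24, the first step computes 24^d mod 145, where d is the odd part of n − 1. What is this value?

n − 1 = 144 = 2^4 · 9, so s = 4 and d = 9.
Repeated squaring mod 145: 24^1 ≡ 24, 24^2 ≡ 141, 24^4 ≡ 16, 24^8 ≡ 111.
9 = 8 + 1, so 24^9 ≡ 111·24 ≡ 54 (mod 145).

54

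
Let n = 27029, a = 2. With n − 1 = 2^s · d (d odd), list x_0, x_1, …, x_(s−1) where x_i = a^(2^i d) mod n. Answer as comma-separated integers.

n − 1 = 27028 = 2^2 · 6757, so s = 2 and d = 6757.
x_0 = 2^6757 mod 27029 = 17191.
x_1 = 17191^2 mod 27029 = 22424.

17191, 22424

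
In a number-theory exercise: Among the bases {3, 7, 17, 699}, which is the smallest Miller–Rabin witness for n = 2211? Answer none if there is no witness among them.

n − 1 = 2210 = 2^1 · 1105, so s = 1 and d = 1105.
Base 3: x_0 = 3^1105 mod 2211 = 243. x_0 ∉ {1, 2210} and s = 1, so 3 is a Miller–Rabin witness and 2211 is composite.
Base 7: x_0 = 7^1105 mod 2211 = 769. x_0 ∉ {1, 2210} and s = 1, so 7 is a Miller–Rabin witness and 2211 is composite.
Base 17: x_0 = 17^1105 mod 2211 = 65. x_0 ∉ {1, 2210} and s = 1, so 17 is a Miller–Rabin witness and 2211 is composite.
Base 699: x_0 = 699^1105 mod 2211 = 1704. x_0 ∉ {1, 2210} and s = 1, so 699 is a Miller–Rabin witness and 2211 is composite.
The smallest witness among the given bases is 3.

3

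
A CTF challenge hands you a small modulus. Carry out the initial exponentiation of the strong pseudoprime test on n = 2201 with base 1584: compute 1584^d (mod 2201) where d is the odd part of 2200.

1390

n − 1 = 2200 = 2^3 · 275, so s = 3 and d = 275.
Repeated squaring mod 2201: 1584^1 ≡ 1584, 1584^2 ≡ 2117, 1584^4 ≡ 453, 1584^8 ≡ 516, 1584^16 ≡ 2136, 1584^32 ≡ 2024, 1584^64 ≡ 515, 1584^128 ≡ 1105, 1584^256 ≡ 1671.
275 = 256 + 16 + 2 + 1, so 1584^275 ≡ 1671·2136·2117·1584 ≡ 1390 (mod 2201).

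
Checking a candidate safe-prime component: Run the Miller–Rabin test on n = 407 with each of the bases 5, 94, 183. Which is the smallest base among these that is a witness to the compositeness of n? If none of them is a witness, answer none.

n − 1 = 406 = 2^1 · 203, so s = 1 and d = 203.
Base 5: x_0 = 5^203 mod 407 = 279. x_0 ∉ {1, 406} and s = 1, so 5 is a Miller–Rabin witness and 407 is composite.
Base 94: x_0 = 94^203 mod 407 = 315. x_0 ∉ {1, 406} and s = 1, so 94 is a Miller–Rabin witness and 407 is composite.
Base 183: x_0 = 183^203 mod 407 = 365. x_0 ∉ {1, 406} and s = 1, so 183 is a Miller–Rabin witness and 407 is composite.
The smallest witness among the given bases is 5.

5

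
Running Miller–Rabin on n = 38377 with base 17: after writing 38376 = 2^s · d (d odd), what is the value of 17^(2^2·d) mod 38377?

n − 1 = 38376 = 2^3 · 4797, so s = 3 and d = 4797.
x_0 = 17^4797 mod 38377 = 1.
x_1 = 1^2 mod 38377 = 1.
x_2 = 1^2 mod 38377 = 1.

1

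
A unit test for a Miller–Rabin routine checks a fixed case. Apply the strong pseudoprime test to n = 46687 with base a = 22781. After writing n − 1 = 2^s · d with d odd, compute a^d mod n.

1

n − 1 = 46686 = 2^1 · 23343, so s = 1 and d = 23343.
22781^23343 mod 46687 = 1.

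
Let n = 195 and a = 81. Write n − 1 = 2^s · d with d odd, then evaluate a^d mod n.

n − 1 = 194 = 2^1 · 97, so s = 1 and d = 97.
Repeated squaring mod 195: 81^1 ≡ 81, 81^2 ≡ 126, 81^4 ≡ 81, 81^8 ≡ 126, 81^16 ≡ 81, 81^32 ≡ 126, 81^64 ≡ 81.
97 = 64 + 32 + 1, so 81^97 ≡ 81·126·81 ≡ 81 (mod 195).

81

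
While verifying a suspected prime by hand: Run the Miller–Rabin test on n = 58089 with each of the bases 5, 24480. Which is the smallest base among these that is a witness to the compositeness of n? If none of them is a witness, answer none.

n − 1 = 58088 = 2^3 · 7261, so s = 3 and d = 7261.
Base 5: x_0 = 5^7261 mod 58089 = 57089. x_0 is neither 1 nor 58088, so continue squaring. x_1 = 57089^2 mod 58089 = 12487. x_2 = 12487^2 mod 58089 = 14293. Reached i = s−1 = 2 without hitting −1: 5 is a Miller–Rabin witness and 58089 is composite.
Base 24480: x_0 = 24480^7261 mod 58089 = 38148. x_0 is neither 1 nor 58088, so continue squaring. x_1 = 38148^2 mod 58089 = 24276. x_2 = 24276^2 mod 58089 = 11271. Reached i = s−1 = 2 without hitting −1: 24480 is a Miller–Rabin witness and 58089 is composite.
The smallest witness among the given bases is 5.

5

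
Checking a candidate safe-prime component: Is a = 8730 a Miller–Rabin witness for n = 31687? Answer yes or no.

n − 1 = 31686 = 2^1 · 15843, so s = 1 and d = 15843.
x_0 = 8730^15843 mod 31687 = 31686.
x_0 = 31686 ≡ −1, so 8730 is not a witness.

no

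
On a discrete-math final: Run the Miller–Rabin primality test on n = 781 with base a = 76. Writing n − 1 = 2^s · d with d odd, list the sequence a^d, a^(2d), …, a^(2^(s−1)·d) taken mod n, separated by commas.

n − 1 = 780 = 2^2 · 195, so s = 2 and d = 195.
x_0 = 76^195 mod 781 = 285.
x_1 = 285^2 mod 781 = 1.

285, 1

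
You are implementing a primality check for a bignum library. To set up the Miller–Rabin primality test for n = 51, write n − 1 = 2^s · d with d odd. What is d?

Halving: 50 → 25; 25 is odd.
So 50 = 2^1 · 25.

25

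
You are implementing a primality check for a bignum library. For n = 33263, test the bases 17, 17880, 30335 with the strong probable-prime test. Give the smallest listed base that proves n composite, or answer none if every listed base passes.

n − 1 = 33262 = 2^1 · 16631, so s = 1 and d = 16631.
Base 17: x_0 = 17^16631 mod 33263 = 18746. x_0 ∉ {1, 33262} and s = 1, so 17 is a Miller–Rabin witness and 33263 is composite.
Base 17880: x_0 = 17880^16631 mod 33263 = 8691. x_0 ∉ {1, 33262} and s = 1, so 17880 is a Miller–Rabin witness and 33263 is composite.
Base 30335: x_0 = 30335^16631 mod 33263 = 17227. x_0 ∉ {1, 33262} and s = 1, so 30335 is a Miller–Rabin witness and 33263 is composite.
The smallest witness among the given bases is 17.

17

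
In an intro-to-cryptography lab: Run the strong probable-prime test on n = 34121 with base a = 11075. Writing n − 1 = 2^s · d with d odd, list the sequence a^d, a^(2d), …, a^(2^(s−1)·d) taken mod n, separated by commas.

n − 1 = 34120 = 2^3 · 4265, so s = 3 and d = 4265.
x_0 = 11075^4265 mod 34121 = 31922.
x_1 = 31922^2 mod 34121 = 24540.
x_2 = 24540^2 mod 34121 = 10071.

31922, 24540, 10071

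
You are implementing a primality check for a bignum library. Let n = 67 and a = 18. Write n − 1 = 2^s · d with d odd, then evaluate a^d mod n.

66

n − 1 = 66 = 2^1 · 33, so s = 1 and d = 33.
18^33 mod 67 = 66.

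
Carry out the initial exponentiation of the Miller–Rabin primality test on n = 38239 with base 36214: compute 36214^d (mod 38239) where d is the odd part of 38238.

38238

n − 1 = 38238 = 2^1 · 19119, so s = 1 and d = 19119.
36214^19119 mod 38239 = 38238.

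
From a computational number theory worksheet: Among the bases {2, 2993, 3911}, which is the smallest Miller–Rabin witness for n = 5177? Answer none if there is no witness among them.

n − 1 = 5176 = 2^3 · 647, so s = 3 and d = 647.
Base 2: x_0 = 2^647 mod 5177 = 2701. x_0 is neither 1 nor 5176, so continue squaring. x_1 = 2701^2 mod 5177 = 1008. x_2 = 1008^2 mod 5177 = 1372. Reached i = s−1 = 2 without hitting −1: 2 is a Miller–Rabin witness and 5177 is composite.
Base 2993: x_0 = 2993^647 mod 5177 = 4857. x_0 is neither 1 nor 5176, so continue squaring. x_1 = 4857^2 mod 5177 = 4037. x_2 = 4037^2 mod 5177 = 173. Reached i = s−1 = 2 without hitting −1: 2993 is a Miller–Rabin witness and 5177 is composite.
Base 3911: x_0 = 3911^647 mod 5177 = 4210. x_0 is neither 1 nor 5176, so continue squaring. x_1 = 4210^2 mod 5177 = 3229. x_2 = 3229^2 mod 5177 = 5140. Reached i = s−1 = 2 without hitting −1: 3911 is a Miller–Rabin witness and 5177 is composite.
The smallest witness among the given bases is 2.

2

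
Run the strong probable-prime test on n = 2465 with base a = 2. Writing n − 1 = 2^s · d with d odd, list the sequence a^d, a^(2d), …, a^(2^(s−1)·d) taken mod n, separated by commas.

n − 1 = 2464 = 2^5 · 77, so s = 5 and d = 77.
x_0 = 2^77 mod 2465 = 1902.
x_1 = 1902^2 mod 2465 = 1449.
x_2 = 1449^2 mod 2465 = 1886.
x_3 = 1886^2 mod 2465 = 1.
x_4 = 1^2 mod 2465 = 1.

1902, 1449, 1886, 1, 1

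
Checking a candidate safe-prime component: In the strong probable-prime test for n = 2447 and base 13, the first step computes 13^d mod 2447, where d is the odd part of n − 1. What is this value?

n − 1 = 2446 = 2^1 · 1223, so s = 1 and d = 1223.
13^1223 mod 2447 = 1.

1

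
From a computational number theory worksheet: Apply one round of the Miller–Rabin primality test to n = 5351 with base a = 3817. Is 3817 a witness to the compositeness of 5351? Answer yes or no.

n − 1 = 5350 = 2^1 · 2675, so s = 1 and d = 2675.
x_0 = 3817^2675 mod 5351 = 5350.
x_0 = 5350 ≡ −1, so 3817 is not a witness.

no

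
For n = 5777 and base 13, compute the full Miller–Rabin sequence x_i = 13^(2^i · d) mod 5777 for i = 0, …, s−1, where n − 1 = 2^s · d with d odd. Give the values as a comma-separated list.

1473, 3354, 1497, 5310

n − 1 = 5776 = 2^4 · 361, so s = 4 and d = 361.
x_0 = 13^361 mod 5777 = 1473.
x_1 = 1473^2 mod 5777 = 3354.
x_2 = 3354^2 mod 5777 = 1497.
x_3 = 1497^2 mod 5777 = 5310.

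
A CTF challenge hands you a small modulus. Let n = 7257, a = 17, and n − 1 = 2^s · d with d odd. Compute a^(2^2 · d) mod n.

1255

n − 1 = 7256 = 2^3 · 907, so s = 3 and d = 907.
x_0 = 17^907 mod 7257 = 1709.
x_1 = 1709^2 mod 7257 = 3367.
x_2 = 3367^2 mod 7257 = 1255.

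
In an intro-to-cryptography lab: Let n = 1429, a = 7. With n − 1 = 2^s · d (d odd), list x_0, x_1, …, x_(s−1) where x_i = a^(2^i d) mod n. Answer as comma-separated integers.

n − 1 = 1428 = 2^2 · 357, so s = 2 and d = 357.
x_0 = 7^357 mod 1429 = 1.
x_1 = 1^2 mod 1429 = 1.

1, 1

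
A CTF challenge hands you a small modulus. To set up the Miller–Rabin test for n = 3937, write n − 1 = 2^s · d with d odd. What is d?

123

Halving: 3936 → 1968 → 984 → 492 → 246 → 123; 123 is odd.
So 3936 = 2^5 · 123.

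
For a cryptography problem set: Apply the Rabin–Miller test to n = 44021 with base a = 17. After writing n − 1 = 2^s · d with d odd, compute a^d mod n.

44020

n − 1 = 44020 = 2^2 · 11005, so s = 2 and d = 11005.
17^11005 mod 44021 = 44020.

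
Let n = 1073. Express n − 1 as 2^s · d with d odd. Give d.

Halving: 1072 → 536 → 268 → 134 → 67; 67 is odd.
So 1072 = 2^4 · 67.

67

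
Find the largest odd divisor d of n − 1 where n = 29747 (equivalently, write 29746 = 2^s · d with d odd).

14873

Halving: 29746 → 14873; 14873 is odd.
So 29746 = 2^1 · 14873.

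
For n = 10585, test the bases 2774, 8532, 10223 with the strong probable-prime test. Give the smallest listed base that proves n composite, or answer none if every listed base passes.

2774

n − 1 = 10584 = 2^3 · 1323, so s = 3 and d = 1323.
Base 2774: x_0 = 2774^1323 mod 10585 = 3869. x_0 is neither 1 nor 10584, so continue squaring. x_1 = 3869^2 mod 10585 = 1971. x_2 = 1971^2 mod 10585 = 146. Reached i = s−1 = 2 without hitting −1: 2774 is a Miller–Rabin witness and 10585 is composite.
Base 8532: x_0 = 8532^1323 mod 10585 = 3943. x_0 is neither 1 nor 10584, so continue squaring. x_1 = 3943^2 mod 10585 = 8469. x_2 = 8469^2 mod 10585 = 1. x_2 = 1 but x_1 ≠ ±1, a nontrivial square root of 1 — 8532 is a witness and 10585 is composite.
Base 10223: x_0 = 10223^1323 mod 10585 = 9152. x_0 is neither 1 nor 10584, so continue squaring. x_1 = 9152^2 mod 10585 = 10584. x_1 ≡ −1, so 10223 is not a witness.
The smallest witness among the given bases is 2774.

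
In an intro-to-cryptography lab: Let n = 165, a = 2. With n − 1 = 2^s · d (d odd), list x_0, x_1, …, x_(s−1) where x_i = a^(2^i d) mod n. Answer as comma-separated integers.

2, 4

n − 1 = 164 = 2^2 · 41, so s = 2 and d = 41.
x_0 = 2^41 mod 165 = 2.
x_1 = 2^2 mod 165 = 4.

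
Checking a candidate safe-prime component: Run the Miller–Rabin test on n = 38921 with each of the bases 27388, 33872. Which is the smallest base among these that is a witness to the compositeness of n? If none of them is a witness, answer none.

n − 1 = 38920 = 2^3 · 4865, so s = 3 and d = 4865.
Base 27388: x_0 = 27388^4865 mod 38921 = 279. x_0 is neither 1 nor 38920, so continue squaring. x_1 = 279^2 mod 38921 = 38920. x_1 ≡ −1, so 27388 is not a witness.
Base 33872: x_0 = 33872^4865 mod 38921 = 9414. x_0 is neither 1 nor 38920, so continue squaring. x_1 = 9414^2 mod 38921 = 279. x_2 = 279^2 mod 38921 = 38920. x_2 ≡ −1, so 33872 is not a witness.
No listed base is a witness for 38921.

none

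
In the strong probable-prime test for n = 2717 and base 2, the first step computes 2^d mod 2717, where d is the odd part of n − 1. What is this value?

193

n − 1 = 2716 = 2^2 · 679, so s = 2 and d = 679.
2^679 mod 2717 = 193.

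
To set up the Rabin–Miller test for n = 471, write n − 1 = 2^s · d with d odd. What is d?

235

Halving: 470 → 235; 235 is odd.
So 470 = 2^1 · 235.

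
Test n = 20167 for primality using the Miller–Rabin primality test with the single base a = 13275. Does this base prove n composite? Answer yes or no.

yes

n − 1 = 20166 = 2^1 · 10083, so s = 1 and d = 10083.
x_0 = 13275^10083 mod 20167 = 11430.
x_0 ∉ {1, 20166} and s = 1, so 13275 is a Miller–Rabin witness and 20167 is composite.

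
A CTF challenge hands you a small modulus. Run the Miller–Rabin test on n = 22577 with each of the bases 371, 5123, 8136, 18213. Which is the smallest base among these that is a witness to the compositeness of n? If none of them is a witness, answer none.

n − 1 = 22576 = 2^4 · 1411, so s = 4 and d = 1411.
Base 371: x_0 = 371^1411 mod 22577 = 17720. x_0 is neither 1 nor 22576, so continue squaring. x_1 = 17720^2 mod 22577 = 20061. x_2 = 20061^2 mod 22577 = 8696. x_3 = 8696^2 mod 22577 = 10043. Reached i = s−1 = 3 without hitting −1: 371 is a Miller–Rabin witness and 22577 is composite.
Base 5123: x_0 = 5123^1411 mod 22577 = 7346. x_0 is neither 1 nor 22576, so continue squaring. x_1 = 7346^2 mod 22577 = 4686. x_2 = 4686^2 mod 22577 = 13752. x_3 = 13752^2 mod 22577 = 12552. Reached i = s−1 = 3 without hitting −1: 5123 is a Miller–Rabin witness and 22577 is composite.
Base 8136: x_0 = 8136^1411 mod 22577 = 3257. x_0 is neither 1 nor 22576, so continue squaring. x_1 = 3257^2 mod 22577 = 19436. x_2 = 19436^2 mod 22577 = 22309. x_3 = 22309^2 mod 22577 = 4093. Reached i = s−1 = 3 without hitting −1: 8136 is a Miller–Rabin witness and 22577 is composite.
Base 18213: x_0 = 18213^1411 mod 22577 = 6342. x_0 is neither 1 nor 22576, so continue squaring. x_1 = 6342^2 mod 22577 = 11327. x_2 = 11327^2 mod 22577 = 18415. x_3 = 18415^2 mod 22577 = 5685. Reached i = s−1 = 3 without hitting −1: 18213 is a Miller–Rabin witness and 22577 is composite.
The smallest witness among the given bases is 371.

371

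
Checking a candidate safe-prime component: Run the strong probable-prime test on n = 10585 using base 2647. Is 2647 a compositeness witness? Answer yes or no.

n − 1 = 10584 = 2^3 · 1323, so s = 3 and d = 1323.
x_0 = 2647^1323 mod 10585 = 4918.
x_0 is neither 1 nor 10584, so continue squaring.
x_1 = 4918^2 mod 10585 = 10584.
x_1 ≡ −1, so 2647 is not a witness.

no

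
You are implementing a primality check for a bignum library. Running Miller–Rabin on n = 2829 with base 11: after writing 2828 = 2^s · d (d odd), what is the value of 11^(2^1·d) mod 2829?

2332

n − 1 = 2828 = 2^2 · 707, so s = 2 and d = 707.
Repeated squaring mod 2829: 11^1 ≡ 11, 11^2 ≡ 121, 11^4 ≡ 496, 11^8 ≡ 2722, 11^16 ≡ 133, 11^32 ≡ 715, 11^64 ≡ 2005, 11^128 ≡ 16, 11^256 ≡ 256, 11^512 ≡ 469.
707 = 512 + 128 + 64 + 2 + 1, so 11^707 ≡ 469·16·2005·121·11 ≡ 1400 (mod 2829).
x_0 = 1400.
x_1 = 1400^2 mod 2829 = 2332.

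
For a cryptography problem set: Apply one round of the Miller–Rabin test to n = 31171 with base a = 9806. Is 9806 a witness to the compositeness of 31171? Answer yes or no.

yes

n − 1 = 31170 = 2^1 · 15585, so s = 1 and d = 15585.
x_0 = 9806^15585 mod 31171 = 3842.
x_0 ∉ {1, 31170} and s = 1, so 9806 is a Miller–Rabin witness and 31171 is composite.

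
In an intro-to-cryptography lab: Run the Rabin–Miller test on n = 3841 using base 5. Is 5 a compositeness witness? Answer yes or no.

yes

n − 1 = 3840 = 2^8 · 15, so s = 8 and d = 15.
x_0 = 5^15 mod 3841 = 3469.
x_0 is neither 1 nor 3840, so continue squaring.
x_1 = 3469^2 mod 3841 = 108.
x_2 = 108^2 mod 3841 = 141.
x_3 = 141^2 mod 3841 = 676.
x_4 = 676^2 mod 3841 = 3738.
x_5 = 3738^2 mod 3841 = 2927.
x_6 = 2927^2 mod 3841 = 1899.
x_7 = 1899^2 mod 3841 = 3343.
Reached i = s−1 = 7 without hitting −1: 5 is a Miller–Rabin witness and 3841 is composite.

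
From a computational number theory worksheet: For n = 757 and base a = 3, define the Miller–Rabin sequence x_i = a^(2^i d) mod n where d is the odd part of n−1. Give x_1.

1

n − 1 = 756 = 2^2 · 189, so s = 2 and d = 189.
x_0 = 3^189 mod 757 = 1.
x_1 = 1^2 mod 757 = 1.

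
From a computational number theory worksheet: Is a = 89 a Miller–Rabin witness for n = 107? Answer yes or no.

no

n − 1 = 106 = 2^1 · 53, so s = 1 and d = 53.
x_0 = 89^53 mod 107 = 1.
x_0 = 1, so 89 is not a witness.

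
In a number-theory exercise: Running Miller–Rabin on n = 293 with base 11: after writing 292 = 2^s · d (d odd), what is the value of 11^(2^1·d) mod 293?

n − 1 = 292 = 2^2 · 73, so s = 2 and d = 73.
x_0 = 11^73 mod 293 = 155.
x_1 = 155^2 mod 293 = 292.

292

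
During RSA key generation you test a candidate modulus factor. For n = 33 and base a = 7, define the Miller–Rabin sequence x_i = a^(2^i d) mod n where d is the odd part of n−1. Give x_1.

n − 1 = 32 = 2^5 · 1, so s = 5 and d = 1.
x_0 = 7^1 mod 33 = 7.
x_1 = 7^2 mod 33 = 16.

16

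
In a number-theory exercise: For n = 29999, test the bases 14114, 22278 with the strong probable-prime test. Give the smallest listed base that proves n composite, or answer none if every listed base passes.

n − 1 = 29998 = 2^1 · 14999, so s = 1 and d = 14999.
Base 14114: x_0 = 14114^14999 mod 29999 = 6633. x_0 ∉ {1, 29998} and s = 1, so 14114 is a Miller–Rabin witness and 29999 is composite.
Base 22278: x_0 = 22278^14999 mod 29999 = 26272. x_0 ∉ {1, 29998} and s = 1, so 22278 is a Miller–Rabin witness and 29999 is composite.
The smallest witness among the given bases is 14114.

14114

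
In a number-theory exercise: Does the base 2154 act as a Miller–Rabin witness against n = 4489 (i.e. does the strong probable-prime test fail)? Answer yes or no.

n − 1 = 4488 = 2^3 · 561, so s = 3 and d = 561.
x_0 = 2154^561 mod 4489 = 1.
x_0 = 1, so 2154 is not a witness.

no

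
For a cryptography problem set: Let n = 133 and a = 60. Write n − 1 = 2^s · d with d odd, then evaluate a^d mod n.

50

n − 1 = 132 = 2^2 · 33, so s = 2 and d = 33.
Repeated squaring mod 133: 60^1 ≡ 60, 60^2 ≡ 9, 60^4 ≡ 81, 60^8 ≡ 44, 60^16 ≡ 74, 60^32 ≡ 23.
33 = 32 + 1, so 60^33 ≡ 23·60 ≡ 50 (mod 133).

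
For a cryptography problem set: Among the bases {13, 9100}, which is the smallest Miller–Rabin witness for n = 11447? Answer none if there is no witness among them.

none

n − 1 = 11446 = 2^1 · 5723, so s = 1 and d = 5723.
Base 13: x_0 = 13^5723 mod 11447 = 11446. x_0 = 11446 ≡ −1, so 13 is not a witness.
Base 9100: x_0 = 9100^5723 mod 11447 = 1. x_0 = 1, so 9100 is not a witness.
No listed base is a witness for 11447.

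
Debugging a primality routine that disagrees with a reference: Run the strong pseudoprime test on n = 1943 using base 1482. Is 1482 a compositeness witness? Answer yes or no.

yes

n − 1 = 1942 = 2^1 · 971, so s = 1 and d = 971.
x_0 = 1482^971 mod 1943 = 1584.
x_0 ∉ {1, 1942} and s = 1, so 1482 is a Miller–Rabin witness and 1943 is composite.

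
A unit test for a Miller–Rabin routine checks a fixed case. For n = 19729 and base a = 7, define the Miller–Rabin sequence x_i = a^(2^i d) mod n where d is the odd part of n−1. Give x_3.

2897

n − 1 = 19728 = 2^4 · 1233, so s = 4 and d = 1233.
x_0 = 7^1233 mod 19729 = 12689.
x_1 = 12689^2 mod 19729 = 2352.
x_2 = 2352^2 mod 19729 = 7784.
x_3 = 7784^2 mod 19729 = 2897.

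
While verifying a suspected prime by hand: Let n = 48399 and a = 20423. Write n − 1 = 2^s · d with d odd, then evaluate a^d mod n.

11336

n − 1 = 48398 = 2^1 · 24199, so s = 1 and d = 24199.
20423^24199 mod 48399 = 11336.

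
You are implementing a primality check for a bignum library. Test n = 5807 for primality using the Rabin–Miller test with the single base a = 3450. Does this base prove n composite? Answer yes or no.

n − 1 = 5806 = 2^1 · 2903, so s = 1 and d = 2903.
x_0 = 3450^2903 mod 5807 = 1.
x_0 = 1, so 3450 is not a witness.

no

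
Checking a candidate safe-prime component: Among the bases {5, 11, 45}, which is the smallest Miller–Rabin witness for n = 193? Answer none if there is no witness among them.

none

n − 1 = 192 = 2^6 · 3, so s = 6 and d = 3.
Base 5: x_0 = 5^3 mod 193 = 125. x_0 is neither 1 nor 192, so continue squaring. x_1 = 125^2 mod 193 = 185. x_2 = 185^2 mod 193 = 64. x_3 = 64^2 mod 193 = 43. x_4 = 43^2 mod 193 = 112. x_5 = 112^2 mod 193 = 192. x_5 ≡ −1, so 5 is not a witness.
Base 11: x_0 = 11^3 mod 193 = 173. x_0 is neither 1 nor 192, so continue squaring. x_1 = 173^2 mod 193 = 14. x_2 = 14^2 mod 193 = 3. x_3 = 3^2 mod 193 = 9. x_4 = 9^2 mod 193 = 81. x_5 = 81^2 mod 193 = 192. x_5 ≡ −1, so 11 is not a witness.
Base 45: x_0 = 45^3 mod 193 = 29. x_0 is neither 1 nor 192, so continue squaring. x_1 = 29^2 mod 193 = 69. x_2 = 69^2 mod 193 = 129. x_3 = 129^2 mod 193 = 43. x_4 = 43^2 mod 193 = 112. x_5 = 112^2 mod 193 = 192. x_5 ≡ −1, so 45 is not a witness.
No listed base is a witness for 193.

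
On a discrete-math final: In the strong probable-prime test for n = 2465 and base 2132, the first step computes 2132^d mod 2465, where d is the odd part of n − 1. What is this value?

737

n − 1 = 2464 = 2^5 · 77, so s = 5 and d = 77.
2132^77 mod 2465 = 737.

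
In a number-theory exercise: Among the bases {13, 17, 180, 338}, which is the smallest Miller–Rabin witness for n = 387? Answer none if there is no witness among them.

13

n − 1 = 386 = 2^1 · 193, so s = 1 and d = 193.
Base 13: x_0 = 13^193 mod 387 = 310. x_0 ∉ {1, 386} and s = 1, so 13 is a Miller–Rabin witness and 387 is composite.
Base 17: x_0 = 17^193 mod 387 = 359. x_0 ∉ {1, 386} and s = 1, so 17 is a Miller–Rabin witness and 387 is composite.
Base 180: x_0 = 180^193 mod 387 = 333. x_0 ∉ {1, 386} and s = 1, so 180 is a Miller–Rabin witness and 387 is composite.
Base 338: x_0 = 338^193 mod 387 = 338. x_0 ∉ {1, 386} and s = 1, so 338 is a Miller–Rabin witness and 387 is composite.
The smallest witness among the given bases is 13.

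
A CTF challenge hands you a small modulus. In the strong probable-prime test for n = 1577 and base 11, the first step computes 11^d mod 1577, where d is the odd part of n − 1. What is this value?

n − 1 = 1576 = 2^3 · 197, so s = 3 and d = 197.
11^197 mod 1577 = 938.

938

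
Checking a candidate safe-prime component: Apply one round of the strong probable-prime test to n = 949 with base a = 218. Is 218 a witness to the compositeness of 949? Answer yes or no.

no

n − 1 = 948 = 2^2 · 237, so s = 2 and d = 237.
x_0 = 218^237 mod 949 = 948.
x_0 = 948 ≡ −1, so 218 is not a witness.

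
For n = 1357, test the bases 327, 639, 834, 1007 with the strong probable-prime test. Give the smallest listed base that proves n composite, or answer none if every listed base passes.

n − 1 = 1356 = 2^2 · 339, so s = 2 and d = 339.
Base 327: x_0 = 327^339 mod 1357 = 1230. x_0 is neither 1 nor 1356, so continue squaring. x_1 = 1230^2 mod 1357 = 1202. Reached i = s−1 = 1 without hitting −1: 327 is a Miller–Rabin witness and 1357 is composite.
Base 639: x_0 = 639^339 mod 1357 = 35. x_0 is neither 1 nor 1356, so continue squaring. x_1 = 35^2 mod 1357 = 1225. Reached i = s−1 = 1 without hitting −1: 639 is a Miller–Rabin witness and 1357 is composite.
Base 834: x_0 = 834^339 mod 1357 = 1235. x_0 is neither 1 nor 1356, so continue squaring. x_1 = 1235^2 mod 1357 = 1314. Reached i = s−1 = 1 without hitting −1: 834 is a Miller–Rabin witness and 1357 is composite.
Base 1007: x_0 = 1007^339 mod 1357 = 725. x_0 is neither 1 nor 1356, so continue squaring. x_1 = 725^2 mod 1357 = 466. Reached i = s−1 = 1 without hitting −1: 1007 is a Miller–Rabin witness and 1357 is composite.
The smallest witness among the given bases is 327.

327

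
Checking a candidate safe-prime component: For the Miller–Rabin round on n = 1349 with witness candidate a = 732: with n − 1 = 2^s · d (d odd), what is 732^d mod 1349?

260

n − 1 = 1348 = 2^2 · 337, so s = 2 and d = 337.
732^337 mod 1349 = 260.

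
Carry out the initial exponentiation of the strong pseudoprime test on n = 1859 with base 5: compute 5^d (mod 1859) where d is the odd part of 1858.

n − 1 = 1858 = 2^1 · 929, so s = 1 and d = 929.
Repeated squaring mod 1859: 5^1 ≡ 5, 5^2 ≡ 25, 5^4 ≡ 625, 5^8 ≡ 235, 5^16 ≡ 1314, 5^32 ≡ 1444, 5^64 ≡ 1197, 5^128 ≡ 1379, 5^256 ≡ 1743, 5^512 ≡ 443.
929 = 512 + 256 + 128 + 32 + 1, so 5^929 ≡ 443·1743·1379·1444·5 ≡ 1032 (mod 1859).

1032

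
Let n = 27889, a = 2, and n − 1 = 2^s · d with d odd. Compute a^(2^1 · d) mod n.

25385

n − 1 = 27888 = 2^4 · 1743, so s = 4 and d = 1743.
Repeated squaring mod 27889: 2^1 ≡ 2, 2^2 ≡ 4, 2^4 ≡ 16, 2^8 ≡ 256, 2^16 ≡ 9758, 2^32 ≡ 5518, 2^64 ≡ 21425, 2^128 ≡ 5574, 2^256 ≡ 1130, 2^512 ≡ 21895, 2^1024 ≡ 7004.
1743 = 1024 + 512 + 128 + 64 + 8 + 4 + 2 + 1, so 2^1743 ≡ 7004·21895·5574·21425·256·16·4·2 ≡ 12693 (mod 27889).
x_0 = 12693.
x_1 = 12693^2 mod 27889 = 25385.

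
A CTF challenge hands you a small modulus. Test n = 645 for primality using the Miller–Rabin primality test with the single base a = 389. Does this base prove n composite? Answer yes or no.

n − 1 = 644 = 2^2 · 161, so s = 2 and d = 161.
x_0 = 389^161 mod 645 = 644.
x_0 = 644 ≡ −1, so 389 is not a witness.

no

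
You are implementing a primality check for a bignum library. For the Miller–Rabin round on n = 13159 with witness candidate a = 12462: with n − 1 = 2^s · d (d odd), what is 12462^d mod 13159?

n − 1 = 13158 = 2^1 · 6579, so s = 1 and d = 6579.
Repeated squaring mod 13159: 12462^1 ≡ 12462, 12462^2 ≡ 12085, 12462^4 ≡ 8643, 12462^8 ≡ 10965, 12462^16 ≡ 10601, 12462^32 ≡ 3341, 12462^64 ≡ 3449, 12462^128 ≡ 13024, 12462^256 ≡ 5066, 12462^512 ≡ 4306, 12462^1024 ≡ 605, 12462^2048 ≡ 10732, 12462^4096 ≡ 8256.
6579 = 4096 + 2048 + 256 + 128 + 32 + 16 + 2 + 1, so 12462^6579 ≡ 8256·10732·5066·13024·3341·10601·12085·12462 ≡ 13158 (mod 13159).

13158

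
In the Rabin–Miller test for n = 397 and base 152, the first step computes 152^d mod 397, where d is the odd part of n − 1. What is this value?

334

n − 1 = 396 = 2^2 · 99, so s = 2 and d = 99.
152^99 mod 397 = 334.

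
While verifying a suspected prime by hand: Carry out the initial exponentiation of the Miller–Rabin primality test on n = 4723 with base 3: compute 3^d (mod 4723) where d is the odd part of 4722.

n − 1 = 4722 = 2^1 · 2361, so s = 1 and d = 2361.
Repeated squaring mod 4723: 3^1 ≡ 3, 3^2 ≡ 9, 3^4 ≡ 81, 3^8 ≡ 1838, 3^16 ≡ 1299, 3^32 ≡ 1290, 3^64 ≡ 1604, 3^128 ≡ 3504, 3^256 ≡ 2939, 3^512 ≡ 4077, 3^1024 ≡ 1692, 3^2048 ≡ 726.
2361 = 2048 + 256 + 32 + 16 + 8 + 1, so 3^2361 ≡ 726·2939·1290·1299·1838·3 ≡ 4722 (mod 4723).

4722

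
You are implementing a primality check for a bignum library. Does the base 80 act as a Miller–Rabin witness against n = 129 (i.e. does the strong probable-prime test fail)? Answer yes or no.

yes

n − 1 = 128 = 2^7 · 1, so s = 7 and d = 1.
x_0 = 80^1 mod 129 = 80.
x_0 is neither 1 nor 128, so continue squaring.
x_1 = 80^2 mod 129 = 79.
x_2 = 79^2 mod 129 = 49.
x_3 = 49^2 mod 129 = 79.
x_4 = 79^2 mod 129 = 49.
x_5 = 49^2 mod 129 = 79.
x_6 = 79^2 mod 129 = 49.
Reached i = s−1 = 6 without hitting −1: 80 is a Miller–Rabin witness and 129 is composite.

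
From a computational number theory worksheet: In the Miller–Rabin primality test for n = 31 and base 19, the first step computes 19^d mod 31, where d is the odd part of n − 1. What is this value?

1

n − 1 = 30 = 2^1 · 15, so s = 1 and d = 15.
19^15 mod 31 = 1.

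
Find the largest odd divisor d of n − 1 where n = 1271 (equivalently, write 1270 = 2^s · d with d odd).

635

Halving: 1270 → 635; 635 is odd.
So 1270 = 2^1 · 635.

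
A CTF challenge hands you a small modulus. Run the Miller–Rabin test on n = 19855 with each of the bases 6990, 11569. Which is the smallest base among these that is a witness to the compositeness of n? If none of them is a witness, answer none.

n − 1 = 19854 = 2^1 · 9927, so s = 1 and d = 9927.
Base 6990: x_0 = 6990^9927 mod 19855 = 15315. x_0 ∉ {1, 19854} and s = 1, so 6990 is a Miller–Rabin witness and 19855 is composite.
Base 11569: x_0 = 11569^9927 mod 19855 = 5359. x_0 ∉ {1, 19854} and s = 1, so 11569 is a Miller–Rabin witness and 19855 is composite.
The smallest witness among the given bases is 6990.

6990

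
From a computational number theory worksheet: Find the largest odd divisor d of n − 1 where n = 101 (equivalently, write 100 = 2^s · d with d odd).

Halving: 100 → 50 → 25; 25 is odd.
So 100 = 2^2 · 25.

25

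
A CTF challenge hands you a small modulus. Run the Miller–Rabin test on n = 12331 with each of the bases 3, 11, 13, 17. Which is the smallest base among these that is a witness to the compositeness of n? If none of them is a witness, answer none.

3

n − 1 = 12330 = 2^1 · 6165, so s = 1 and d = 6165.
Base 3: x_0 = 3^6165 mod 12331 = 11760. x_0 ∉ {1, 12330} and s = 1, so 3 is a Miller–Rabin witness and 12331 is composite.
Base 11: x_0 = 11^6165 mod 12331 = 4675. x_0 ∉ {1, 12330} and s = 1, so 11 is a Miller–Rabin witness and 12331 is composite.
Base 13: x_0 = 13^6165 mod 12331 = 6060. x_0 ∉ {1, 12330} and s = 1, so 13 is a Miller–Rabin witness and 12331 is composite.
Base 17: x_0 = 17^6165 mod 12331 = 5378. x_0 ∉ {1, 12330} and s = 1, so 17 is a Miller–Rabin witness and 12331 is composite.
The smallest witness among the given bases is 3.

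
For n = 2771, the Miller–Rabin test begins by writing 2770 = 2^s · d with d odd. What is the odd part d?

1385

Halving: 2770 → 1385; 1385 is odd.
So 2770 = 2^1 · 1385.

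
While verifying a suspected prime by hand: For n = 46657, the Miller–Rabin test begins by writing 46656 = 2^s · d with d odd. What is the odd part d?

729

Halving: 46656 → 23328 → 11664 → 5832 → 2916 → 1458 → 729; 729 is odd.
So 46656 = 2^6 · 729.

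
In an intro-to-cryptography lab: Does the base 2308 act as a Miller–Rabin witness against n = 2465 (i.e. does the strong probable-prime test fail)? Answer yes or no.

no

n − 1 = 2464 = 2^5 · 77, so s = 5 and d = 77.
By repeated squaring, 2308^77 ≡ 2308 (mod 2465).
x_0 = 2308^77 mod 2465 = 2308.
x_0 is neither 1 nor 2464, so continue squaring.
x_1 = 2308^2 mod 2465 = 2464.
x_1 ≡ −1, so 2308 is not a witness.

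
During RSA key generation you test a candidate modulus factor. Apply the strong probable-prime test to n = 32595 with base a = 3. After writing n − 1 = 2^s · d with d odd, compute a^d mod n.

n − 1 = 32594 = 2^1 · 16297, so s = 1 and d = 16297.
Repeated squaring mod 32595: 3^1 ≡ 3, 3^2 ≡ 9, 3^4 ≡ 81, 3^8 ≡ 6561, 3^16 ≡ 21321, 3^32 ≡ 15171, 3^64 ≡ 5946, 3^128 ≡ 21936, 3^256 ≡ 20706, 3^512 ≡ 16401, 3^1024 ≡ 18861, 3^2048 ≡ 28086, 3^4096 ≡ 24396, 3^8192 ≡ 12711.
16297 = 8192 + 4096 + 2048 + 1024 + 512 + 256 + 128 + 32 + 8 + 1, so 3^16297 ≡ 12711·24396·28086·18861·16401·20706·21936·15171·6561·3 ≡ 19068 (mod 32595).

19068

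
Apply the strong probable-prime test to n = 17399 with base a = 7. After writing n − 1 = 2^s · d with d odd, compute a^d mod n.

n − 1 = 17398 = 2^1 · 8699, so s = 1 and d = 8699.
7^8699 mod 17399 = 8933.

8933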